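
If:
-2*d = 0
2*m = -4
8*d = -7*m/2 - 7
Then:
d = 0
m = -2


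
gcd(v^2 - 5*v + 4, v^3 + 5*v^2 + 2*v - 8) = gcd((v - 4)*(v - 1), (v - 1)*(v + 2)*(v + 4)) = v - 1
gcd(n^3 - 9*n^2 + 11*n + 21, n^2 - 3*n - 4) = n + 1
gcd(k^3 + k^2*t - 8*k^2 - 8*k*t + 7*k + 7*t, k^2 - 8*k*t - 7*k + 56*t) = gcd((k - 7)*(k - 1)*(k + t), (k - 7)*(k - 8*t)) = k - 7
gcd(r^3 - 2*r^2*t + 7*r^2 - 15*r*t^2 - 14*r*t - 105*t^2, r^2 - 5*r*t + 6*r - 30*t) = r - 5*t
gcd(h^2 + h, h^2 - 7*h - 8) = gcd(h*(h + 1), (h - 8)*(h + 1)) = h + 1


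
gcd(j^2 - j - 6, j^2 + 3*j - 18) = j - 3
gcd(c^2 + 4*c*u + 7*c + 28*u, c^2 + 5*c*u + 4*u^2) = c + 4*u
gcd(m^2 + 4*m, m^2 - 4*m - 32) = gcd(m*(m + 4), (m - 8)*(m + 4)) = m + 4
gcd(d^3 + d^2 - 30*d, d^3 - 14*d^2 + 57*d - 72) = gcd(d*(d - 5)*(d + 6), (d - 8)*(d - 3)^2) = 1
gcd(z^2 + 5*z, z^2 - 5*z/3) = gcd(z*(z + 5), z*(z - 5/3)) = z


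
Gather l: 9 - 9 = 0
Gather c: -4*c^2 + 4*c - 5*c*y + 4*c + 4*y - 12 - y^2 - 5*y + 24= -4*c^2 + c*(8 - 5*y) - y^2 - y + 12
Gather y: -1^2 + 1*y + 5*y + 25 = 6*y + 24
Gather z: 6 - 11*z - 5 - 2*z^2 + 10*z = -2*z^2 - z + 1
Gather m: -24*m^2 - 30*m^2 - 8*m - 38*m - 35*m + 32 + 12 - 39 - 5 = -54*m^2 - 81*m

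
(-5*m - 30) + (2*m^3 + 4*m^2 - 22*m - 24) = 2*m^3 + 4*m^2 - 27*m - 54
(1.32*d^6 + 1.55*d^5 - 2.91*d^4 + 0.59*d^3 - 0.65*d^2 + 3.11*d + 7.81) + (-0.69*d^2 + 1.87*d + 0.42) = 1.32*d^6 + 1.55*d^5 - 2.91*d^4 + 0.59*d^3 - 1.34*d^2 + 4.98*d + 8.23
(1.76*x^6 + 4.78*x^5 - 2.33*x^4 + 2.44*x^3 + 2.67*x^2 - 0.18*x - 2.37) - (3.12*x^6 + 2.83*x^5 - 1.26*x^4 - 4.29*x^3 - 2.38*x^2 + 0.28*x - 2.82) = -1.36*x^6 + 1.95*x^5 - 1.07*x^4 + 6.73*x^3 + 5.05*x^2 - 0.46*x + 0.45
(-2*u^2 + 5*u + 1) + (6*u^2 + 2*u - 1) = 4*u^2 + 7*u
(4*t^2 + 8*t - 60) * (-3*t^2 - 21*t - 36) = -12*t^4 - 108*t^3 - 132*t^2 + 972*t + 2160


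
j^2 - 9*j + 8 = (j - 8)*(j - 1)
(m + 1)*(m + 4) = m^2 + 5*m + 4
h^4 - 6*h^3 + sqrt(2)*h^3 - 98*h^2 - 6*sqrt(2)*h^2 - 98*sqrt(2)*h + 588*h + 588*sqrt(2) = (h - 6)*(h - 7*sqrt(2))*(h + sqrt(2))*(h + 7*sqrt(2))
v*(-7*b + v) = -7*b*v + v^2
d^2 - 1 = (d - 1)*(d + 1)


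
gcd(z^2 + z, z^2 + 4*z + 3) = z + 1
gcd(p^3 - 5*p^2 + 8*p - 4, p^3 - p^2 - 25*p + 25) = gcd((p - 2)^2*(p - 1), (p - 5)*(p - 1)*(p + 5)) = p - 1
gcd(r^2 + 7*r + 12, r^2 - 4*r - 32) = r + 4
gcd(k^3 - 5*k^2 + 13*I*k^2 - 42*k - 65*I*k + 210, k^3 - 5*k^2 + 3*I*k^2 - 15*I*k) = k - 5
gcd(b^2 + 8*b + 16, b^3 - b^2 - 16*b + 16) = b + 4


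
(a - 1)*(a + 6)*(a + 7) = a^3 + 12*a^2 + 29*a - 42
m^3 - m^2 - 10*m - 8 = (m - 4)*(m + 1)*(m + 2)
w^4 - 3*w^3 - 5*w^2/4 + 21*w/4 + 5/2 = (w - 5/2)*(w - 2)*(w + 1/2)*(w + 1)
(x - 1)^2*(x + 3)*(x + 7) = x^4 + 8*x^3 + 2*x^2 - 32*x + 21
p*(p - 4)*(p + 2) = p^3 - 2*p^2 - 8*p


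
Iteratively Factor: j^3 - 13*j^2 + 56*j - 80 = (j - 5)*(j^2 - 8*j + 16) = (j - 5)*(j - 4)*(j - 4)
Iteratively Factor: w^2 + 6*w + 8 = (w + 2)*(w + 4)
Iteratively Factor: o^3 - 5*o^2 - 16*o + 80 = (o - 5)*(o^2 - 16) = (o - 5)*(o + 4)*(o - 4)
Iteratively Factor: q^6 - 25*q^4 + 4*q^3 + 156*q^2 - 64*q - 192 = (q - 2)*(q^5 + 2*q^4 - 21*q^3 - 38*q^2 + 80*q + 96) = (q - 2)*(q + 3)*(q^4 - q^3 - 18*q^2 + 16*q + 32) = (q - 4)*(q - 2)*(q + 3)*(q^3 + 3*q^2 - 6*q - 8) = (q - 4)*(q - 2)*(q + 3)*(q + 4)*(q^2 - q - 2) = (q - 4)*(q - 2)*(q + 1)*(q + 3)*(q + 4)*(q - 2)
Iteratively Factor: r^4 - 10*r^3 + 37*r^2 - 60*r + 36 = (r - 3)*(r^3 - 7*r^2 + 16*r - 12) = (r - 3)*(r - 2)*(r^2 - 5*r + 6) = (r - 3)^2*(r - 2)*(r - 2)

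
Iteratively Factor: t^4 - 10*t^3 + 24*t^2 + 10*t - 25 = (t - 5)*(t^3 - 5*t^2 - t + 5) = (t - 5)*(t + 1)*(t^2 - 6*t + 5) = (t - 5)*(t - 1)*(t + 1)*(t - 5)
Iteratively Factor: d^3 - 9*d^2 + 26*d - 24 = (d - 3)*(d^2 - 6*d + 8) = (d - 3)*(d - 2)*(d - 4)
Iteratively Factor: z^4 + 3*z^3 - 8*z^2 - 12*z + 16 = (z + 4)*(z^3 - z^2 - 4*z + 4) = (z - 1)*(z + 4)*(z^2 - 4) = (z - 2)*(z - 1)*(z + 4)*(z + 2)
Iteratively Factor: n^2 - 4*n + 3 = (n - 3)*(n - 1)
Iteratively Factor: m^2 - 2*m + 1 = (m - 1)*(m - 1)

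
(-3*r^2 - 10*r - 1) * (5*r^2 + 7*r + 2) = -15*r^4 - 71*r^3 - 81*r^2 - 27*r - 2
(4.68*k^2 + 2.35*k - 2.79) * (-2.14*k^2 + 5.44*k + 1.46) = -10.0152*k^4 + 20.4302*k^3 + 25.5874*k^2 - 11.7466*k - 4.0734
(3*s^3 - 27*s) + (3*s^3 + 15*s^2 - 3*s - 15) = 6*s^3 + 15*s^2 - 30*s - 15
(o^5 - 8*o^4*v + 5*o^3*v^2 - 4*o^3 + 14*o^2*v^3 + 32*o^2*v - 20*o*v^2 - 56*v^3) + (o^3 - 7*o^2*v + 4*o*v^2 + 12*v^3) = o^5 - 8*o^4*v + 5*o^3*v^2 - 3*o^3 + 14*o^2*v^3 + 25*o^2*v - 16*o*v^2 - 44*v^3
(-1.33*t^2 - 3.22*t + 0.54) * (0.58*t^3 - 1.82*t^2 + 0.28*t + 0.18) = -0.7714*t^5 + 0.553*t^4 + 5.8012*t^3 - 2.1238*t^2 - 0.4284*t + 0.0972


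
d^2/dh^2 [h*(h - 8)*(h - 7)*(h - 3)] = 12*h^2 - 108*h + 202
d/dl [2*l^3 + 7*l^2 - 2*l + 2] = 6*l^2 + 14*l - 2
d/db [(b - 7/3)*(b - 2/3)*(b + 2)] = 3*b^2 - 2*b - 40/9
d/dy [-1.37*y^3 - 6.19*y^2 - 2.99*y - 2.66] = -4.11*y^2 - 12.38*y - 2.99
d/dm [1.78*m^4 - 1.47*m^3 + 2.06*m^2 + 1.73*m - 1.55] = 7.12*m^3 - 4.41*m^2 + 4.12*m + 1.73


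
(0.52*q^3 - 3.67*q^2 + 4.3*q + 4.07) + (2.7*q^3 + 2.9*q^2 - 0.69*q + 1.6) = 3.22*q^3 - 0.77*q^2 + 3.61*q + 5.67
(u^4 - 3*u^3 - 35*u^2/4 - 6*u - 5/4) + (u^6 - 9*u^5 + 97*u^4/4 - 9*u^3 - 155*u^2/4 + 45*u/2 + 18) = u^6 - 9*u^5 + 101*u^4/4 - 12*u^3 - 95*u^2/2 + 33*u/2 + 67/4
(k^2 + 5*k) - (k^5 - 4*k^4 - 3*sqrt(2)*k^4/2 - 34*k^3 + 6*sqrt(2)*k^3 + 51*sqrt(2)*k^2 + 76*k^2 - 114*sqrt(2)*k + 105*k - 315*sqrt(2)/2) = -k^5 + 3*sqrt(2)*k^4/2 + 4*k^4 - 6*sqrt(2)*k^3 + 34*k^3 - 75*k^2 - 51*sqrt(2)*k^2 - 100*k + 114*sqrt(2)*k + 315*sqrt(2)/2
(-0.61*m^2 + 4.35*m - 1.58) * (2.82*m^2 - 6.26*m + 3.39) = -1.7202*m^4 + 16.0856*m^3 - 33.7545*m^2 + 24.6373*m - 5.3562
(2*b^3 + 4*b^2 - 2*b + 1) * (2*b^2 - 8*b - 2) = 4*b^5 - 8*b^4 - 40*b^3 + 10*b^2 - 4*b - 2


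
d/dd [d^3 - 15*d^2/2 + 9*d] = 3*d^2 - 15*d + 9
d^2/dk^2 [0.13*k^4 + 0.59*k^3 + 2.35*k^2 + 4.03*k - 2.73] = 1.56*k^2 + 3.54*k + 4.7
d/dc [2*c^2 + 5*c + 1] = 4*c + 5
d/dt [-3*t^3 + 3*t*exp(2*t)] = -9*t^2 + 6*t*exp(2*t) + 3*exp(2*t)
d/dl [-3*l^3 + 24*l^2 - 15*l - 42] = -9*l^2 + 48*l - 15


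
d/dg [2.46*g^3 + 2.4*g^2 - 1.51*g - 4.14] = 7.38*g^2 + 4.8*g - 1.51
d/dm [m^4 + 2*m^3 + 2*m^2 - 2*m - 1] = 4*m^3 + 6*m^2 + 4*m - 2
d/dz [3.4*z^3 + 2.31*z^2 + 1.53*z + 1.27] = 10.2*z^2 + 4.62*z + 1.53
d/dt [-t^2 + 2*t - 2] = 2 - 2*t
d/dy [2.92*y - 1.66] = 2.92000000000000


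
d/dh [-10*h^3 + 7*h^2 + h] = -30*h^2 + 14*h + 1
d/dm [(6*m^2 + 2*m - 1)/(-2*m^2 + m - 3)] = 5*(2*m^2 - 8*m - 1)/(4*m^4 - 4*m^3 + 13*m^2 - 6*m + 9)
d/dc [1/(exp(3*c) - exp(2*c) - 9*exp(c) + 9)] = (-3*exp(2*c) + 2*exp(c) + 9)*exp(c)/(exp(3*c) - exp(2*c) - 9*exp(c) + 9)^2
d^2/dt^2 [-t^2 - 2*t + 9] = -2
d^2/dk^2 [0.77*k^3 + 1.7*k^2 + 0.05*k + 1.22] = 4.62*k + 3.4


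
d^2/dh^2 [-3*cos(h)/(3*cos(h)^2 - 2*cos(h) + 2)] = (-18*(1 - cos(h)^2)^2 - 27*cos(h)^5 + 162*cos(h)^3 - 48*cos(h)^2 - 120*cos(h) + 42)/(-3*cos(h)^2 + 2*cos(h) - 2)^3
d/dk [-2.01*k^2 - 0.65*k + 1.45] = -4.02*k - 0.65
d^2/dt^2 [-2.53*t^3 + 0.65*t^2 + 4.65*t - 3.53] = 1.3 - 15.18*t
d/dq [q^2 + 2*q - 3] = 2*q + 2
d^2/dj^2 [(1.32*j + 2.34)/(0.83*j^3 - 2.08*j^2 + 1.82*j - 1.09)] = (5.456088*j^5 + 5.671224*j^4 - 57.202704*j^3 + 96.281928*j^2 - 58.40406*j + 10.128768)/(0.571787*j^9 - 4.298736*j^8 + 14.53413*j^7 - 30.103903*j^6 + 43.160676*j^5 - 44.696028*j^4 + 33.744761*j^3 - 18.245292*j^2 + 6.487026*j - 1.295029)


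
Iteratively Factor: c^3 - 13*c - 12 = (c + 1)*(c^2 - c - 12) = (c - 4)*(c + 1)*(c + 3)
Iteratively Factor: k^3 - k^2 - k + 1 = (k + 1)*(k^2 - 2*k + 1) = (k - 1)*(k + 1)*(k - 1)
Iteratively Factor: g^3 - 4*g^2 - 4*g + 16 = (g + 2)*(g^2 - 6*g + 8) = (g - 2)*(g + 2)*(g - 4)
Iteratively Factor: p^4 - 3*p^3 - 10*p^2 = (p - 5)*(p^3 + 2*p^2) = (p - 5)*(p + 2)*(p^2) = p*(p - 5)*(p + 2)*(p)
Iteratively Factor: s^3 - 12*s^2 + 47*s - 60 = (s - 4)*(s^2 - 8*s + 15) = (s - 4)*(s - 3)*(s - 5)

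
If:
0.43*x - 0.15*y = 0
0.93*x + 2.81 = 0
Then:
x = -3.02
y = -8.66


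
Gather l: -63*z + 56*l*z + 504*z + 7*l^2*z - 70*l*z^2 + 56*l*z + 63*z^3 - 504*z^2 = 7*l^2*z + l*(-70*z^2 + 112*z) + 63*z^3 - 504*z^2 + 441*z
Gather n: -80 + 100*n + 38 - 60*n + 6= 40*n - 36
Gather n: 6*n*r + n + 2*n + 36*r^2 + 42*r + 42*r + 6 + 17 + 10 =n*(6*r + 3) + 36*r^2 + 84*r + 33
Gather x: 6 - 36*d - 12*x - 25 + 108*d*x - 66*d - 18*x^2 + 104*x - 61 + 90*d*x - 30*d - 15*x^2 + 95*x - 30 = -132*d - 33*x^2 + x*(198*d + 187) - 110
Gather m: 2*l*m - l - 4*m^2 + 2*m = -l - 4*m^2 + m*(2*l + 2)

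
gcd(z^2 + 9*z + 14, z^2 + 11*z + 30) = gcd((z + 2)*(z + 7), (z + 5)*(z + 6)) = 1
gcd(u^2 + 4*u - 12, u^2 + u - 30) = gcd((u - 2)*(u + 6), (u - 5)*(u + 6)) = u + 6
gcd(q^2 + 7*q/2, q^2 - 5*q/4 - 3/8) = 1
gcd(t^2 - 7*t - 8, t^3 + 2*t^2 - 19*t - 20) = t + 1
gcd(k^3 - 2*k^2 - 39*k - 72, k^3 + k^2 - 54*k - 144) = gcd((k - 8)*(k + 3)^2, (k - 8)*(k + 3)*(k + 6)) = k^2 - 5*k - 24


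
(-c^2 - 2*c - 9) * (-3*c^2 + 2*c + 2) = 3*c^4 + 4*c^3 + 21*c^2 - 22*c - 18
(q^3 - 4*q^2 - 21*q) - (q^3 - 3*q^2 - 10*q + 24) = -q^2 - 11*q - 24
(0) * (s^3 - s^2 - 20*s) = 0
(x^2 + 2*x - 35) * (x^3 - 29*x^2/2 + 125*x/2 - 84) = x^5 - 25*x^4/2 - 3*x^3/2 + 1097*x^2/2 - 4711*x/2 + 2940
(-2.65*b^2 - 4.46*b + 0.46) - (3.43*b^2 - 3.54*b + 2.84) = -6.08*b^2 - 0.92*b - 2.38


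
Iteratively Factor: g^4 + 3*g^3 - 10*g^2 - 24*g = (g + 2)*(g^3 + g^2 - 12*g) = g*(g + 2)*(g^2 + g - 12) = g*(g - 3)*(g + 2)*(g + 4)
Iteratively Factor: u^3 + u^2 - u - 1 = (u + 1)*(u^2 - 1) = (u + 1)^2*(u - 1)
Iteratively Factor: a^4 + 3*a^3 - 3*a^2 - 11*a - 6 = (a + 3)*(a^3 - 3*a - 2) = (a + 1)*(a + 3)*(a^2 - a - 2) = (a - 2)*(a + 1)*(a + 3)*(a + 1)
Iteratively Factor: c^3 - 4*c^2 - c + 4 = (c - 4)*(c^2 - 1) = (c - 4)*(c + 1)*(c - 1)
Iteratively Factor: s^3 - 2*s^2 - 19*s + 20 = (s - 5)*(s^2 + 3*s - 4) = (s - 5)*(s - 1)*(s + 4)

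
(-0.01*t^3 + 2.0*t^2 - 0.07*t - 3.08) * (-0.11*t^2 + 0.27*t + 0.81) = 0.0011*t^5 - 0.2227*t^4 + 0.5396*t^3 + 1.9399*t^2 - 0.8883*t - 2.4948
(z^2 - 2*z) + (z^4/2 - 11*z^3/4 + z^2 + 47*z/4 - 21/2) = z^4/2 - 11*z^3/4 + 2*z^2 + 39*z/4 - 21/2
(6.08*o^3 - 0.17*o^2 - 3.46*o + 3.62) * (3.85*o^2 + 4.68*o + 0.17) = 23.408*o^5 + 27.7999*o^4 - 13.083*o^3 - 2.2847*o^2 + 16.3534*o + 0.6154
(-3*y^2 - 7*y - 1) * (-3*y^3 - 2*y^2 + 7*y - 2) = 9*y^5 + 27*y^4 - 4*y^3 - 41*y^2 + 7*y + 2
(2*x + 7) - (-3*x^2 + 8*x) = 3*x^2 - 6*x + 7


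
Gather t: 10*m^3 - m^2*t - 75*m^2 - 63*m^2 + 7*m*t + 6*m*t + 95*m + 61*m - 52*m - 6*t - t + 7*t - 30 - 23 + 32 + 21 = 10*m^3 - 138*m^2 + 104*m + t*(-m^2 + 13*m)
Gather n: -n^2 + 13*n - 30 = -n^2 + 13*n - 30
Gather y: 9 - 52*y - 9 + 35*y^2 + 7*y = 35*y^2 - 45*y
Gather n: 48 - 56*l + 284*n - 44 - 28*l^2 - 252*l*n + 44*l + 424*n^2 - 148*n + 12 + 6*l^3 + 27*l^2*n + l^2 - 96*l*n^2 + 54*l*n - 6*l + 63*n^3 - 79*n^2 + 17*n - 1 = 6*l^3 - 27*l^2 - 18*l + 63*n^3 + n^2*(345 - 96*l) + n*(27*l^2 - 198*l + 153) + 15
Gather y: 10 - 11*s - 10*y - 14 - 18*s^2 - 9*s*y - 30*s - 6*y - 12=-18*s^2 - 41*s + y*(-9*s - 16) - 16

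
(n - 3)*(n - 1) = n^2 - 4*n + 3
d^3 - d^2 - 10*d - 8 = (d - 4)*(d + 1)*(d + 2)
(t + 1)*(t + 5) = t^2 + 6*t + 5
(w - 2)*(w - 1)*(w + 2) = w^3 - w^2 - 4*w + 4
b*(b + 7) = b^2 + 7*b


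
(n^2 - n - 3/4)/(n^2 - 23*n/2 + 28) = (4*n^2 - 4*n - 3)/(2*(2*n^2 - 23*n + 56))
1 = 1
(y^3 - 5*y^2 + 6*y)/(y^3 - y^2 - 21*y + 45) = y*(y - 2)/(y^2 + 2*y - 15)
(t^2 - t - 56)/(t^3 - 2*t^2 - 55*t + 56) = 1/(t - 1)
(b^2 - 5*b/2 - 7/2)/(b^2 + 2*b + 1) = (b - 7/2)/(b + 1)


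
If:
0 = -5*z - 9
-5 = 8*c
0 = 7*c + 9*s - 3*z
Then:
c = -5/8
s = -41/360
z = -9/5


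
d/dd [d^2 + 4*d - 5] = 2*d + 4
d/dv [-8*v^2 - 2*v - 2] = -16*v - 2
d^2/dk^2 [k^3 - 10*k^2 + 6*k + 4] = 6*k - 20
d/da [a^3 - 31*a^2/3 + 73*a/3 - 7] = 3*a^2 - 62*a/3 + 73/3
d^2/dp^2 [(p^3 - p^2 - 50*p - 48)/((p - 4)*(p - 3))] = 40*(-p^3 - 18*p^2 + 162*p - 306)/(p^6 - 21*p^5 + 183*p^4 - 847*p^3 + 2196*p^2 - 3024*p + 1728)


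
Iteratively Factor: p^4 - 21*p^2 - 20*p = (p - 5)*(p^3 + 5*p^2 + 4*p) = (p - 5)*(p + 1)*(p^2 + 4*p) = (p - 5)*(p + 1)*(p + 4)*(p)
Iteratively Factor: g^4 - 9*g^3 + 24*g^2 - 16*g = (g)*(g^3 - 9*g^2 + 24*g - 16) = g*(g - 1)*(g^2 - 8*g + 16) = g*(g - 4)*(g - 1)*(g - 4)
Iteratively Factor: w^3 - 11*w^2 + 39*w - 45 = (w - 5)*(w^2 - 6*w + 9) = (w - 5)*(w - 3)*(w - 3)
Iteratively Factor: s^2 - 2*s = (s - 2)*(s)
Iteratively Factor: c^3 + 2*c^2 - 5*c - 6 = (c + 1)*(c^2 + c - 6) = (c - 2)*(c + 1)*(c + 3)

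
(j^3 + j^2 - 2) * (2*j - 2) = 2*j^4 - 2*j^2 - 4*j + 4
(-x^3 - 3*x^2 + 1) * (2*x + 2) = -2*x^4 - 8*x^3 - 6*x^2 + 2*x + 2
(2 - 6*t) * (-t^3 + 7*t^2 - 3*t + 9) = 6*t^4 - 44*t^3 + 32*t^2 - 60*t + 18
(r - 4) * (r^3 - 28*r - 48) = r^4 - 4*r^3 - 28*r^2 + 64*r + 192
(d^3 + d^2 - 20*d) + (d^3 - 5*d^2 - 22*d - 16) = 2*d^3 - 4*d^2 - 42*d - 16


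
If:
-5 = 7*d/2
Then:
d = -10/7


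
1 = 1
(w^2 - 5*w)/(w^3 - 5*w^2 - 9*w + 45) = w/(w^2 - 9)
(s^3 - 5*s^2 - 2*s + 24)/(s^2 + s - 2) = (s^2 - 7*s + 12)/(s - 1)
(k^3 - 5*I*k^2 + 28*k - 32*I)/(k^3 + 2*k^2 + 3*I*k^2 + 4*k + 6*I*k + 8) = (k - 8*I)/(k + 2)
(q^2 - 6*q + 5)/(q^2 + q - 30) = (q - 1)/(q + 6)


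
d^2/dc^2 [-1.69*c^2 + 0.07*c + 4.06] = -3.38000000000000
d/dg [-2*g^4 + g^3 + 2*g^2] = g*(-8*g^2 + 3*g + 4)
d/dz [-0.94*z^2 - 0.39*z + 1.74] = -1.88*z - 0.39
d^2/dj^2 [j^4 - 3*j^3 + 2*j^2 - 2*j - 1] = 12*j^2 - 18*j + 4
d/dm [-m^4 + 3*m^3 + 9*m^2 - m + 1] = -4*m^3 + 9*m^2 + 18*m - 1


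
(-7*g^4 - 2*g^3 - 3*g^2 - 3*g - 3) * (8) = -56*g^4 - 16*g^3 - 24*g^2 - 24*g - 24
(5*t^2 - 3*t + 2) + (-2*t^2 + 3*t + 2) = 3*t^2 + 4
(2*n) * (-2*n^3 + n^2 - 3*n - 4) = -4*n^4 + 2*n^3 - 6*n^2 - 8*n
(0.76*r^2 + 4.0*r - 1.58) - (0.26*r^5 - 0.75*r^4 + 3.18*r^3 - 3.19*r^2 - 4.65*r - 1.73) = -0.26*r^5 + 0.75*r^4 - 3.18*r^3 + 3.95*r^2 + 8.65*r + 0.15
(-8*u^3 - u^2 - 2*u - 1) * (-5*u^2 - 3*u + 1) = 40*u^5 + 29*u^4 + 5*u^3 + 10*u^2 + u - 1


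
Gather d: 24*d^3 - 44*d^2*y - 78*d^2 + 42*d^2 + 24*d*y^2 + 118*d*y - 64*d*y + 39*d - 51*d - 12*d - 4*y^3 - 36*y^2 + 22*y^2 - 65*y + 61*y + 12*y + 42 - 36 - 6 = 24*d^3 + d^2*(-44*y - 36) + d*(24*y^2 + 54*y - 24) - 4*y^3 - 14*y^2 + 8*y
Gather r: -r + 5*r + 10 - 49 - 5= 4*r - 44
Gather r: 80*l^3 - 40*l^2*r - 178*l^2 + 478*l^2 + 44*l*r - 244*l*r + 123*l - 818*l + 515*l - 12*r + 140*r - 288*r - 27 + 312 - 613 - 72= 80*l^3 + 300*l^2 - 180*l + r*(-40*l^2 - 200*l - 160) - 400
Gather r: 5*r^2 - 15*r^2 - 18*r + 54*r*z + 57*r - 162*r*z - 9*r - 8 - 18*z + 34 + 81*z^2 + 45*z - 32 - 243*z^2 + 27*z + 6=-10*r^2 + r*(30 - 108*z) - 162*z^2 + 54*z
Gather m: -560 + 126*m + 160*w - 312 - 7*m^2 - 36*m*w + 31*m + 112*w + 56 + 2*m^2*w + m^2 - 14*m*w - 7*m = m^2*(2*w - 6) + m*(150 - 50*w) + 272*w - 816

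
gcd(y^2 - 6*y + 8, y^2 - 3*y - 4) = y - 4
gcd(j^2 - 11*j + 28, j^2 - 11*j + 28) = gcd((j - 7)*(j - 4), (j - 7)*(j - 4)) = j^2 - 11*j + 28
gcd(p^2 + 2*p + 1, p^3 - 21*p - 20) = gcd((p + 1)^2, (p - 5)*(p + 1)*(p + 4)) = p + 1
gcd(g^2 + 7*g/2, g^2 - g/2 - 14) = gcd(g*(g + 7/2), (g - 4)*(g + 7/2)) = g + 7/2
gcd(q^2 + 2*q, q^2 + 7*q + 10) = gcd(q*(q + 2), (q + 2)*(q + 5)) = q + 2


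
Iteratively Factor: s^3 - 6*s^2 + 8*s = (s - 2)*(s^2 - 4*s) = s*(s - 2)*(s - 4)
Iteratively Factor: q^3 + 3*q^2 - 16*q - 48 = (q + 3)*(q^2 - 16) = (q - 4)*(q + 3)*(q + 4)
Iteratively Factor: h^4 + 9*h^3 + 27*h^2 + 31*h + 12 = (h + 3)*(h^3 + 6*h^2 + 9*h + 4) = (h + 1)*(h + 3)*(h^2 + 5*h + 4) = (h + 1)^2*(h + 3)*(h + 4)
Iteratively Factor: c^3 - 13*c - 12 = (c + 1)*(c^2 - c - 12) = (c + 1)*(c + 3)*(c - 4)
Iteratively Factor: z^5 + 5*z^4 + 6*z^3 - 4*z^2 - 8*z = (z - 1)*(z^4 + 6*z^3 + 12*z^2 + 8*z) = z*(z - 1)*(z^3 + 6*z^2 + 12*z + 8) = z*(z - 1)*(z + 2)*(z^2 + 4*z + 4) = z*(z - 1)*(z + 2)^2*(z + 2)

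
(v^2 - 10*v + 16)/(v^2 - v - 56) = (v - 2)/(v + 7)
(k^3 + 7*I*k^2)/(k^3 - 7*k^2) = (k + 7*I)/(k - 7)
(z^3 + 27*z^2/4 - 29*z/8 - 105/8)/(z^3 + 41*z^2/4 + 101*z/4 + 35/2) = (z - 3/2)/(z + 2)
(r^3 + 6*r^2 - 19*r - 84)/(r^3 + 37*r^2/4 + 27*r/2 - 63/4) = 4*(r - 4)/(4*r - 3)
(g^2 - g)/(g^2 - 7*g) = (g - 1)/(g - 7)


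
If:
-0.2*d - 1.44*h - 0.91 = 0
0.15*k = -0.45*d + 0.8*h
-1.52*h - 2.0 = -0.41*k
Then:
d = -1.83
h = -0.38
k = 3.48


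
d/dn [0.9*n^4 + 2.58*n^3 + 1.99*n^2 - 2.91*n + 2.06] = 3.6*n^3 + 7.74*n^2 + 3.98*n - 2.91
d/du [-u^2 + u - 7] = 1 - 2*u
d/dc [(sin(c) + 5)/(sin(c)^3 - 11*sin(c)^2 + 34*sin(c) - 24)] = (-2*sin(c)^3 - 4*sin(c)^2 + 110*sin(c) - 194)*cos(c)/(sin(c)^3 - 11*sin(c)^2 + 34*sin(c) - 24)^2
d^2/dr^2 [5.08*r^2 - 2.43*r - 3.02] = 10.1600000000000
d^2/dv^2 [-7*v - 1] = 0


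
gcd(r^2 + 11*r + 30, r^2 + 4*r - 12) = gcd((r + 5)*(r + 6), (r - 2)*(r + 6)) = r + 6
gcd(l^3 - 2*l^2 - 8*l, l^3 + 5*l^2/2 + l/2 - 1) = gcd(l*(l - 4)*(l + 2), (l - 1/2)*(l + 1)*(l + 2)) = l + 2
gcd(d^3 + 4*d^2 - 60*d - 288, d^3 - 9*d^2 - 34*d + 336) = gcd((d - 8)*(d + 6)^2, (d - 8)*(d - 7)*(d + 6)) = d^2 - 2*d - 48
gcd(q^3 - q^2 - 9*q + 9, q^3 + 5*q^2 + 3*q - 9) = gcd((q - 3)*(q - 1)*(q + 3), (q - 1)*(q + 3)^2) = q^2 + 2*q - 3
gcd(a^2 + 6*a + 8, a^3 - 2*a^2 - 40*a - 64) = a^2 + 6*a + 8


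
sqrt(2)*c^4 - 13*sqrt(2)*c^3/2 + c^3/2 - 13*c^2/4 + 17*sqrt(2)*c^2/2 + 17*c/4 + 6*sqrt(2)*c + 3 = (c - 4)*(c - 3)*(c + 1/2)*(sqrt(2)*c + 1/2)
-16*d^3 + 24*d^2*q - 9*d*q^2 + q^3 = (-4*d + q)^2*(-d + q)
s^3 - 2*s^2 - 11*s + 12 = (s - 4)*(s - 1)*(s + 3)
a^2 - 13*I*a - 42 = (a - 7*I)*(a - 6*I)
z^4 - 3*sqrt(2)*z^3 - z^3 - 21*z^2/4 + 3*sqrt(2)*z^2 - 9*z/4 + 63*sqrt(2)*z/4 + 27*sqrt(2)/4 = (z - 3)*(z + 1/2)*(z + 3/2)*(z - 3*sqrt(2))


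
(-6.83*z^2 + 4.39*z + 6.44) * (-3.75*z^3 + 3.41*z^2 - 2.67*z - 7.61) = 25.6125*z^5 - 39.7528*z^4 + 9.056*z^3 + 62.2154*z^2 - 50.6027*z - 49.0084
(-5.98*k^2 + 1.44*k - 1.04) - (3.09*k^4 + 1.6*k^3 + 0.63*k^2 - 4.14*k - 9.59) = -3.09*k^4 - 1.6*k^3 - 6.61*k^2 + 5.58*k + 8.55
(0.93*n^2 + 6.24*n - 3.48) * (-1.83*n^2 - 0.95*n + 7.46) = -1.7019*n^4 - 12.3027*n^3 + 7.3782*n^2 + 49.8564*n - 25.9608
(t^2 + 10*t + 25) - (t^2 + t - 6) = 9*t + 31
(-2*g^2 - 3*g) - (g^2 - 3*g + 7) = -3*g^2 - 7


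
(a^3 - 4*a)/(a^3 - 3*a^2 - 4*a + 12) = a/(a - 3)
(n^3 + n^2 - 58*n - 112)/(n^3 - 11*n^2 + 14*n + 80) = (n + 7)/(n - 5)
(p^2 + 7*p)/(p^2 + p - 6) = p*(p + 7)/(p^2 + p - 6)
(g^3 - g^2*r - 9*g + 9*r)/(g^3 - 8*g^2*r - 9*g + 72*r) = (-g + r)/(-g + 8*r)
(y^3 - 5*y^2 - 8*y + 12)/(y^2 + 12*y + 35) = (y^3 - 5*y^2 - 8*y + 12)/(y^2 + 12*y + 35)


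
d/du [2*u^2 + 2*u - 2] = 4*u + 2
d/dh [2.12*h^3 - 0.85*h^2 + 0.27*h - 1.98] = 6.36*h^2 - 1.7*h + 0.27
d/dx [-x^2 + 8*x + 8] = 8 - 2*x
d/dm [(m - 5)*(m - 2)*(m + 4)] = 3*m^2 - 6*m - 18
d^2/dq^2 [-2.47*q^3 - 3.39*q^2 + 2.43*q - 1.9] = -14.82*q - 6.78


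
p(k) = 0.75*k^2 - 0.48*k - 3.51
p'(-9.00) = -13.98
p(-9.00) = 61.56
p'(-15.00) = -22.98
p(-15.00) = 172.44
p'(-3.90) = -6.33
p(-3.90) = 9.77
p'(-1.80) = -3.18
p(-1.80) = -0.22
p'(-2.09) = -3.62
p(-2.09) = 0.77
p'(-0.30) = -0.93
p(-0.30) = -3.30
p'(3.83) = 5.26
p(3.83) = 5.65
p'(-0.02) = -0.51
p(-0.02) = -3.50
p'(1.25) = 1.40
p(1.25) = -2.94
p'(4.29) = 5.96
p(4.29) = 8.23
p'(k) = 1.5*k - 0.48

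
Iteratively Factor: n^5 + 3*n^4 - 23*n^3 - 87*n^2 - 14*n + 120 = (n - 1)*(n^4 + 4*n^3 - 19*n^2 - 106*n - 120) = (n - 5)*(n - 1)*(n^3 + 9*n^2 + 26*n + 24) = (n - 5)*(n - 1)*(n + 4)*(n^2 + 5*n + 6) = (n - 5)*(n - 1)*(n + 3)*(n + 4)*(n + 2)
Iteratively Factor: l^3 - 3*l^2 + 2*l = (l)*(l^2 - 3*l + 2) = l*(l - 1)*(l - 2)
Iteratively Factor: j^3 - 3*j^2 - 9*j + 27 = (j - 3)*(j^2 - 9) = (j - 3)^2*(j + 3)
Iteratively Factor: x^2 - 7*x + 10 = (x - 2)*(x - 5)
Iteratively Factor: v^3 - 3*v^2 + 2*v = (v - 2)*(v^2 - v) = (v - 2)*(v - 1)*(v)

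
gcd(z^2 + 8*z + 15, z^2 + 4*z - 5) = z + 5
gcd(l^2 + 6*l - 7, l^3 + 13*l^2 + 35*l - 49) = l^2 + 6*l - 7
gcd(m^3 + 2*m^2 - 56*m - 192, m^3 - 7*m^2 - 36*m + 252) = m + 6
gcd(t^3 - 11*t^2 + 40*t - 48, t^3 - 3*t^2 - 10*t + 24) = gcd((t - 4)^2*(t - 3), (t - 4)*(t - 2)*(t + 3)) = t - 4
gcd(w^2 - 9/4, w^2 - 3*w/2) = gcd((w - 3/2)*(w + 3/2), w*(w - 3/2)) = w - 3/2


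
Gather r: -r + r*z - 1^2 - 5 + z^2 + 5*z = r*(z - 1) + z^2 + 5*z - 6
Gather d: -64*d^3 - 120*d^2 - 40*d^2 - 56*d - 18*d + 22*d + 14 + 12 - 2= -64*d^3 - 160*d^2 - 52*d + 24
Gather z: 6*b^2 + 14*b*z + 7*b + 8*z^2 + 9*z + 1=6*b^2 + 7*b + 8*z^2 + z*(14*b + 9) + 1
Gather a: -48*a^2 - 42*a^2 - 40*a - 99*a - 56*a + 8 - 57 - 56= -90*a^2 - 195*a - 105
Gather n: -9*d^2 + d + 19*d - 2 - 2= -9*d^2 + 20*d - 4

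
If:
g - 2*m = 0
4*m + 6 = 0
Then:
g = -3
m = -3/2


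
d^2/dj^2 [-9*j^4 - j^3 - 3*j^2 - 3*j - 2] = -108*j^2 - 6*j - 6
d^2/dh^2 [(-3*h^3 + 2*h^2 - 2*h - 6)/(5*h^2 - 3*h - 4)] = 2*(-107*h^3 - 438*h^2 + 6*h - 118)/(125*h^6 - 225*h^5 - 165*h^4 + 333*h^3 + 132*h^2 - 144*h - 64)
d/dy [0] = 0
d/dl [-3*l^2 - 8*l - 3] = -6*l - 8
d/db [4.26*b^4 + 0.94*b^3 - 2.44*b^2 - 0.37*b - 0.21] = 17.04*b^3 + 2.82*b^2 - 4.88*b - 0.37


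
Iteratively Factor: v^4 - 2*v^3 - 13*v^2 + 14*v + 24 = (v - 4)*(v^3 + 2*v^2 - 5*v - 6) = (v - 4)*(v + 3)*(v^2 - v - 2) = (v - 4)*(v + 1)*(v + 3)*(v - 2)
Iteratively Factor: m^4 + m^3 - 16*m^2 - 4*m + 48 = (m + 2)*(m^3 - m^2 - 14*m + 24) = (m + 2)*(m + 4)*(m^2 - 5*m + 6) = (m - 3)*(m + 2)*(m + 4)*(m - 2)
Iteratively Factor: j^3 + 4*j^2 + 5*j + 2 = (j + 1)*(j^2 + 3*j + 2) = (j + 1)^2*(j + 2)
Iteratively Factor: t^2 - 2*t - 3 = (t + 1)*(t - 3)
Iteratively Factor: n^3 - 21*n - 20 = (n + 4)*(n^2 - 4*n - 5) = (n + 1)*(n + 4)*(n - 5)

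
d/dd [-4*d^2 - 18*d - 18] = -8*d - 18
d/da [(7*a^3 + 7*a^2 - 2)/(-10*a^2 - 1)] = a*(-70*a^3 - 21*a - 54)/(100*a^4 + 20*a^2 + 1)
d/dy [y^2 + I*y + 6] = 2*y + I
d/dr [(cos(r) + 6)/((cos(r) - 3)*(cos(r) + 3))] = (cos(r)^2 + 12*cos(r) + 9)*sin(r)/((cos(r) - 3)^2*(cos(r) + 3)^2)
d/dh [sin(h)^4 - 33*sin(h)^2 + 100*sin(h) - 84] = 2*(2*sin(h)^3 - 33*sin(h) + 50)*cos(h)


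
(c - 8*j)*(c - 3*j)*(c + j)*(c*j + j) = c^4*j - 10*c^3*j^2 + c^3*j + 13*c^2*j^3 - 10*c^2*j^2 + 24*c*j^4 + 13*c*j^3 + 24*j^4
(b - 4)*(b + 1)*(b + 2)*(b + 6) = b^4 + 5*b^3 - 16*b^2 - 68*b - 48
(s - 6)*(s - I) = s^2 - 6*s - I*s + 6*I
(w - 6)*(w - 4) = w^2 - 10*w + 24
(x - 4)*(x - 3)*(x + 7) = x^3 - 37*x + 84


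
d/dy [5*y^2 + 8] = 10*y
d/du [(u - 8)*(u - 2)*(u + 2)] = 3*u^2 - 16*u - 4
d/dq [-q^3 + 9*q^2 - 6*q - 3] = -3*q^2 + 18*q - 6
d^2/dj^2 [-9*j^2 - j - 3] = -18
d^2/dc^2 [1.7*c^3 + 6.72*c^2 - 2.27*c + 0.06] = 10.2*c + 13.44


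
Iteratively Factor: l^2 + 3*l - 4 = (l + 4)*(l - 1)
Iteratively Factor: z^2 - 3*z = (z)*(z - 3)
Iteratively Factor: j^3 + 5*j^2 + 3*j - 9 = (j + 3)*(j^2 + 2*j - 3) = (j + 3)^2*(j - 1)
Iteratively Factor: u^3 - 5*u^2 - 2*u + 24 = (u + 2)*(u^2 - 7*u + 12) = (u - 4)*(u + 2)*(u - 3)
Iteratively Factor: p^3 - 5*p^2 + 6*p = (p)*(p^2 - 5*p + 6) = p*(p - 3)*(p - 2)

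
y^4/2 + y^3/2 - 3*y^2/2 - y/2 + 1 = (y/2 + 1)*(y - 1)^2*(y + 1)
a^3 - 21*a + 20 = (a - 4)*(a - 1)*(a + 5)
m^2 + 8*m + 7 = (m + 1)*(m + 7)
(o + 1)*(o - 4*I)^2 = o^3 + o^2 - 8*I*o^2 - 16*o - 8*I*o - 16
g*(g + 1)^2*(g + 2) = g^4 + 4*g^3 + 5*g^2 + 2*g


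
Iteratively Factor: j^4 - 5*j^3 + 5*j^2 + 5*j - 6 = (j - 3)*(j^3 - 2*j^2 - j + 2) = (j - 3)*(j + 1)*(j^2 - 3*j + 2) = (j - 3)*(j - 2)*(j + 1)*(j - 1)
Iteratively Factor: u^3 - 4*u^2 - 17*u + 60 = (u + 4)*(u^2 - 8*u + 15) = (u - 3)*(u + 4)*(u - 5)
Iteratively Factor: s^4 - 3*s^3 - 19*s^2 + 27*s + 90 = (s + 2)*(s^3 - 5*s^2 - 9*s + 45) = (s + 2)*(s + 3)*(s^2 - 8*s + 15) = (s - 5)*(s + 2)*(s + 3)*(s - 3)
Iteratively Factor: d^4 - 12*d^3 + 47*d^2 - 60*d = (d - 3)*(d^3 - 9*d^2 + 20*d) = (d - 5)*(d - 3)*(d^2 - 4*d) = (d - 5)*(d - 4)*(d - 3)*(d)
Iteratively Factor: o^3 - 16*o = (o + 4)*(o^2 - 4*o) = o*(o + 4)*(o - 4)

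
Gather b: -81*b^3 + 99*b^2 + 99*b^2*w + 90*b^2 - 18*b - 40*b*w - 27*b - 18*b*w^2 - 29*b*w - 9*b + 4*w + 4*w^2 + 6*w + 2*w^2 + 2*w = -81*b^3 + b^2*(99*w + 189) + b*(-18*w^2 - 69*w - 54) + 6*w^2 + 12*w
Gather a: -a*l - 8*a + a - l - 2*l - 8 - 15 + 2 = a*(-l - 7) - 3*l - 21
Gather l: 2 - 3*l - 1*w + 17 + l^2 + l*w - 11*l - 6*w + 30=l^2 + l*(w - 14) - 7*w + 49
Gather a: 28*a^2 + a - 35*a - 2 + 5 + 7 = 28*a^2 - 34*a + 10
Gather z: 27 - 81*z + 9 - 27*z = 36 - 108*z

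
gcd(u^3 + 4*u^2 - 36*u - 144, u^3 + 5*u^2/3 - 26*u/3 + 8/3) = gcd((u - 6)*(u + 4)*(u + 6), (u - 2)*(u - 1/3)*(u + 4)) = u + 4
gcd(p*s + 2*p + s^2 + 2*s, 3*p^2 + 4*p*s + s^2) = p + s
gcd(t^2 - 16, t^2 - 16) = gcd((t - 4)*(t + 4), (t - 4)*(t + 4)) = t^2 - 16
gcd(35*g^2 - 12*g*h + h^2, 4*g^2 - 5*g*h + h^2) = 1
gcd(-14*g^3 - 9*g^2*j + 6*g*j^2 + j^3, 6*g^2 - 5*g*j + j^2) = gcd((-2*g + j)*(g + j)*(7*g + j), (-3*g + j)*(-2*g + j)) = 2*g - j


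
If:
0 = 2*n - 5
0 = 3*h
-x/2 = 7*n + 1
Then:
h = 0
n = 5/2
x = -37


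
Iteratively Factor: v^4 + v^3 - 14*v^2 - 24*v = (v + 3)*(v^3 - 2*v^2 - 8*v) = (v - 4)*(v + 3)*(v^2 + 2*v) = v*(v - 4)*(v + 3)*(v + 2)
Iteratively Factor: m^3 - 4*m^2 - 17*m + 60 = (m - 5)*(m^2 + m - 12) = (m - 5)*(m - 3)*(m + 4)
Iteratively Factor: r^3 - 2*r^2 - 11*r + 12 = (r - 4)*(r^2 + 2*r - 3) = (r - 4)*(r + 3)*(r - 1)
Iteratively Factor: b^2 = (b)*(b)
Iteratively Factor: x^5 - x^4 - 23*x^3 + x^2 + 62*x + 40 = (x - 2)*(x^4 + x^3 - 21*x^2 - 41*x - 20) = (x - 2)*(x + 1)*(x^3 - 21*x - 20) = (x - 2)*(x + 1)^2*(x^2 - x - 20) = (x - 5)*(x - 2)*(x + 1)^2*(x + 4)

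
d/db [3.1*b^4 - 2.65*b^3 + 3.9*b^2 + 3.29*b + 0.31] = 12.4*b^3 - 7.95*b^2 + 7.8*b + 3.29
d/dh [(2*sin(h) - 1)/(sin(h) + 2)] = 5*cos(h)/(sin(h) + 2)^2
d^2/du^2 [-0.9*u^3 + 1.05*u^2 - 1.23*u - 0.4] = 2.1 - 5.4*u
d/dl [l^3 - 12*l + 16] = 3*l^2 - 12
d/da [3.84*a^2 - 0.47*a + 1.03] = 7.68*a - 0.47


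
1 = 1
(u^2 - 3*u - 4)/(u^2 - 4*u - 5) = (u - 4)/(u - 5)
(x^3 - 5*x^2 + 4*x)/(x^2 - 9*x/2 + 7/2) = 2*x*(x - 4)/(2*x - 7)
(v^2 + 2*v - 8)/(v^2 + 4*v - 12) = (v + 4)/(v + 6)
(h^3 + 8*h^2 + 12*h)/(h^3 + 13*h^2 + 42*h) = (h + 2)/(h + 7)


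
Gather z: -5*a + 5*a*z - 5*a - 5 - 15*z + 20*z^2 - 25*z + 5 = -10*a + 20*z^2 + z*(5*a - 40)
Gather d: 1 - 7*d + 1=2 - 7*d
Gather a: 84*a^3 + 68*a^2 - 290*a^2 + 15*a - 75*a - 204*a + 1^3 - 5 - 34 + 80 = 84*a^3 - 222*a^2 - 264*a + 42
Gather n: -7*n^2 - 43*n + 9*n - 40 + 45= -7*n^2 - 34*n + 5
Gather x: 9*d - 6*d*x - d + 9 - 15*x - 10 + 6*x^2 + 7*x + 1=8*d + 6*x^2 + x*(-6*d - 8)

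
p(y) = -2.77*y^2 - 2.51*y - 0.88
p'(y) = -5.54*y - 2.51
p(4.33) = -63.68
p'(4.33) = -26.50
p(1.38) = -9.62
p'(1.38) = -10.16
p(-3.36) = -23.72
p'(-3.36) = 16.10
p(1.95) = -16.31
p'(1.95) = -13.31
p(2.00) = -16.98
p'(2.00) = -13.59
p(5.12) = -86.35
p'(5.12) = -30.87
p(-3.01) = -18.42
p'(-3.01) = 14.17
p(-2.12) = -8.01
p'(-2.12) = 9.23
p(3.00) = -33.34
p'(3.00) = -19.13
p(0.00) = -0.88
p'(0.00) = -2.51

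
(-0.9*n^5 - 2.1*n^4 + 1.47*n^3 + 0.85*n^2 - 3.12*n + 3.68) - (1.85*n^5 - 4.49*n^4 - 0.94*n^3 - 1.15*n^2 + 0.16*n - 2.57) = -2.75*n^5 + 2.39*n^4 + 2.41*n^3 + 2.0*n^2 - 3.28*n + 6.25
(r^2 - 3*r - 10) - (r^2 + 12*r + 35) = -15*r - 45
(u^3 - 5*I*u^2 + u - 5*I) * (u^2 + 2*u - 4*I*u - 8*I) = u^5 + 2*u^4 - 9*I*u^4 - 19*u^3 - 18*I*u^3 - 38*u^2 - 9*I*u^2 - 20*u - 18*I*u - 40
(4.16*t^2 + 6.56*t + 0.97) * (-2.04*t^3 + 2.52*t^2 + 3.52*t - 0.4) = -8.4864*t^5 - 2.8992*t^4 + 29.1956*t^3 + 23.8716*t^2 + 0.7904*t - 0.388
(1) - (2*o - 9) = 10 - 2*o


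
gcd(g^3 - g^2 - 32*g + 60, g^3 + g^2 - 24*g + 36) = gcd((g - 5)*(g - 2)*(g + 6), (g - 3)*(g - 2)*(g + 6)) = g^2 + 4*g - 12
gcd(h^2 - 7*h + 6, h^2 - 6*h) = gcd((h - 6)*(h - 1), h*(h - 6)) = h - 6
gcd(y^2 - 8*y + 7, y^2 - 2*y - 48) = 1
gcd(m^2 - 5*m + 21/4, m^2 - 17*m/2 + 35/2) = m - 7/2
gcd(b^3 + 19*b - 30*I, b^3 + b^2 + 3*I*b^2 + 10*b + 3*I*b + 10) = b^2 + 3*I*b + 10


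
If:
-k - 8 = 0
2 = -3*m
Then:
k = -8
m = -2/3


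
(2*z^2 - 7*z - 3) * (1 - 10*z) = -20*z^3 + 72*z^2 + 23*z - 3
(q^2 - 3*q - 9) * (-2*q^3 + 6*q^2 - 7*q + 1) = -2*q^5 + 12*q^4 - 7*q^3 - 32*q^2 + 60*q - 9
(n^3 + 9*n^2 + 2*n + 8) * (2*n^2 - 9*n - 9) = 2*n^5 + 9*n^4 - 86*n^3 - 83*n^2 - 90*n - 72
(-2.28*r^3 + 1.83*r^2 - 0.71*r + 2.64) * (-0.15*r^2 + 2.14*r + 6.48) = 0.342*r^5 - 5.1537*r^4 - 10.7517*r^3 + 9.943*r^2 + 1.0488*r + 17.1072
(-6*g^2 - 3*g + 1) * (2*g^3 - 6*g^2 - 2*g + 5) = -12*g^5 + 30*g^4 + 32*g^3 - 30*g^2 - 17*g + 5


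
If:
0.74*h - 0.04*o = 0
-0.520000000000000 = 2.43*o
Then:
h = -0.01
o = -0.21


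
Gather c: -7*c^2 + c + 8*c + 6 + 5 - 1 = -7*c^2 + 9*c + 10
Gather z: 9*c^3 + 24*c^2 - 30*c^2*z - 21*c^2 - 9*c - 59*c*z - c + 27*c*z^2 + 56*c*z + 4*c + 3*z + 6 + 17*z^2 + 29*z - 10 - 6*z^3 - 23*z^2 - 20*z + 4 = 9*c^3 + 3*c^2 - 6*c - 6*z^3 + z^2*(27*c - 6) + z*(-30*c^2 - 3*c + 12)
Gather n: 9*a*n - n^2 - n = -n^2 + n*(9*a - 1)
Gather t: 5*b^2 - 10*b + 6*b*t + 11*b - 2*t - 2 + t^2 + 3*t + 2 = 5*b^2 + b + t^2 + t*(6*b + 1)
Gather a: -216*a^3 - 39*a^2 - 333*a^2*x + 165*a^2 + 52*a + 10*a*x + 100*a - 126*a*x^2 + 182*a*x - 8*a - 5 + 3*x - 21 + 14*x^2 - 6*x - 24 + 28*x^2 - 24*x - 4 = -216*a^3 + a^2*(126 - 333*x) + a*(-126*x^2 + 192*x + 144) + 42*x^2 - 27*x - 54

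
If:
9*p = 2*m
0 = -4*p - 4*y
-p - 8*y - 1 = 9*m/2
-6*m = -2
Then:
No Solution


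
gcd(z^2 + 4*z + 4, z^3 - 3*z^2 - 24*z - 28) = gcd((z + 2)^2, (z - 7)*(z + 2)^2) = z^2 + 4*z + 4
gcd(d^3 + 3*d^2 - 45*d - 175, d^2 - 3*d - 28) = d - 7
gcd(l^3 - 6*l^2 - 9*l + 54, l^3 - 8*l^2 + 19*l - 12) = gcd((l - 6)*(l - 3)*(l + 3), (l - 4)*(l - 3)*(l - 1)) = l - 3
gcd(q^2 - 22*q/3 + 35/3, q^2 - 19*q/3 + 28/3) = q - 7/3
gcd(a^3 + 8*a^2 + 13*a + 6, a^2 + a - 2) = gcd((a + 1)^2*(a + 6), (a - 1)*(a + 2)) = 1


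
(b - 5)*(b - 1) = b^2 - 6*b + 5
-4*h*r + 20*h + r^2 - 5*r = (-4*h + r)*(r - 5)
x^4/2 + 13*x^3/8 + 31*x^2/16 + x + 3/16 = (x/2 + 1/4)*(x + 3/4)*(x + 1)^2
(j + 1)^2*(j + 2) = j^3 + 4*j^2 + 5*j + 2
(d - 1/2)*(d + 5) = d^2 + 9*d/2 - 5/2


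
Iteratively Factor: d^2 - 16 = (d - 4)*(d + 4)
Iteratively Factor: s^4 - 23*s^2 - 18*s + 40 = (s - 5)*(s^3 + 5*s^2 + 2*s - 8) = (s - 5)*(s + 4)*(s^2 + s - 2) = (s - 5)*(s - 1)*(s + 4)*(s + 2)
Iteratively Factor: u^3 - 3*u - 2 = (u + 1)*(u^2 - u - 2) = (u - 2)*(u + 1)*(u + 1)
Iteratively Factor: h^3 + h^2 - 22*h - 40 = (h + 4)*(h^2 - 3*h - 10) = (h - 5)*(h + 4)*(h + 2)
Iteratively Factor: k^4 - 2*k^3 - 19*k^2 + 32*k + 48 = (k - 3)*(k^3 + k^2 - 16*k - 16) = (k - 3)*(k + 4)*(k^2 - 3*k - 4) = (k - 4)*(k - 3)*(k + 4)*(k + 1)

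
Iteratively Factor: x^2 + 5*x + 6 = (x + 3)*(x + 2)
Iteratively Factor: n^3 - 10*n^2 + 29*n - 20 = (n - 4)*(n^2 - 6*n + 5) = (n - 4)*(n - 1)*(n - 5)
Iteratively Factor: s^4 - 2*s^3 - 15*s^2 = (s)*(s^3 - 2*s^2 - 15*s) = s^2*(s^2 - 2*s - 15) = s^2*(s + 3)*(s - 5)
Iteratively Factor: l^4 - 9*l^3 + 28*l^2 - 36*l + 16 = (l - 1)*(l^3 - 8*l^2 + 20*l - 16) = (l - 2)*(l - 1)*(l^2 - 6*l + 8) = (l - 4)*(l - 2)*(l - 1)*(l - 2)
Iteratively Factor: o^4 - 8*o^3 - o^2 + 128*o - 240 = (o - 3)*(o^3 - 5*o^2 - 16*o + 80) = (o - 5)*(o - 3)*(o^2 - 16) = (o - 5)*(o - 4)*(o - 3)*(o + 4)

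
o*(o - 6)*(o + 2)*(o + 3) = o^4 - o^3 - 24*o^2 - 36*o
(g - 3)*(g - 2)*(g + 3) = g^3 - 2*g^2 - 9*g + 18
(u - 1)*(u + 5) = u^2 + 4*u - 5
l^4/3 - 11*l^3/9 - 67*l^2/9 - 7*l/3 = l*(l/3 + 1)*(l - 7)*(l + 1/3)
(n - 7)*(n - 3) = n^2 - 10*n + 21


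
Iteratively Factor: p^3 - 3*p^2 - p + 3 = (p - 1)*(p^2 - 2*p - 3) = (p - 1)*(p + 1)*(p - 3)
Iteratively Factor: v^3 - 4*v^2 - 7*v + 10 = (v + 2)*(v^2 - 6*v + 5) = (v - 1)*(v + 2)*(v - 5)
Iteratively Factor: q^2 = (q)*(q)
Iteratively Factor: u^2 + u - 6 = (u - 2)*(u + 3)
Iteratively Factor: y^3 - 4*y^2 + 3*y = (y - 1)*(y^2 - 3*y) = (y - 3)*(y - 1)*(y)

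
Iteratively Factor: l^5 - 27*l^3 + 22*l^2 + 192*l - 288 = (l - 3)*(l^4 + 3*l^3 - 18*l^2 - 32*l + 96) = (l - 3)*(l + 4)*(l^3 - l^2 - 14*l + 24) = (l - 3)^2*(l + 4)*(l^2 + 2*l - 8) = (l - 3)^2*(l + 4)^2*(l - 2)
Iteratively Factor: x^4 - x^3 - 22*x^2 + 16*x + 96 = (x + 2)*(x^3 - 3*x^2 - 16*x + 48) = (x - 4)*(x + 2)*(x^2 + x - 12) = (x - 4)*(x + 2)*(x + 4)*(x - 3)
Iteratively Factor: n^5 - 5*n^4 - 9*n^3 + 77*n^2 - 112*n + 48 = (n + 4)*(n^4 - 9*n^3 + 27*n^2 - 31*n + 12) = (n - 1)*(n + 4)*(n^3 - 8*n^2 + 19*n - 12) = (n - 3)*(n - 1)*(n + 4)*(n^2 - 5*n + 4) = (n - 3)*(n - 1)^2*(n + 4)*(n - 4)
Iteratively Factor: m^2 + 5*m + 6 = (m + 2)*(m + 3)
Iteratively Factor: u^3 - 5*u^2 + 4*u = (u - 1)*(u^2 - 4*u) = u*(u - 1)*(u - 4)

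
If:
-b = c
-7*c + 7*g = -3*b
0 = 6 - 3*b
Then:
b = 2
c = -2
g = -20/7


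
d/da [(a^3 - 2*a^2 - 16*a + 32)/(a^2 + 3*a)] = (a^4 + 6*a^3 + 10*a^2 - 64*a - 96)/(a^2*(a^2 + 6*a + 9))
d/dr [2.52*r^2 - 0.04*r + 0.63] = 5.04*r - 0.04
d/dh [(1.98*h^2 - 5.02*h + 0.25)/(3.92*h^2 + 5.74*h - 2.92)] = (31.0436*h^2 - 13.5232*h + 13.2234)/(15.3664*h^4 + 45.0016*h^3 + 10.0548*h^2 - 33.5216*h + 8.5264)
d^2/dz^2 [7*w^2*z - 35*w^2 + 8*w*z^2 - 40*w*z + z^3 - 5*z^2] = 16*w + 6*z - 10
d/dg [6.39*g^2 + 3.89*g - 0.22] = 12.78*g + 3.89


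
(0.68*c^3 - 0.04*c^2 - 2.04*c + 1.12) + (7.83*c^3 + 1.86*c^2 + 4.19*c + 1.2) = 8.51*c^3 + 1.82*c^2 + 2.15*c + 2.32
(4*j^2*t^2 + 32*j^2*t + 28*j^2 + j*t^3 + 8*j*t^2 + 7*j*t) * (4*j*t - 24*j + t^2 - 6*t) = 16*j^3*t^3 + 32*j^3*t^2 - 656*j^3*t - 672*j^3 + 8*j^2*t^4 + 16*j^2*t^3 - 328*j^2*t^2 - 336*j^2*t + j*t^5 + 2*j*t^4 - 41*j*t^3 - 42*j*t^2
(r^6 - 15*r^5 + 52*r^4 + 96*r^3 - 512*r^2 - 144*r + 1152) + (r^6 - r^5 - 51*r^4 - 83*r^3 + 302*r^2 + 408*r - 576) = 2*r^6 - 16*r^5 + r^4 + 13*r^3 - 210*r^2 + 264*r + 576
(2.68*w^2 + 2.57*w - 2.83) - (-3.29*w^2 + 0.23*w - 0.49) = 5.97*w^2 + 2.34*w - 2.34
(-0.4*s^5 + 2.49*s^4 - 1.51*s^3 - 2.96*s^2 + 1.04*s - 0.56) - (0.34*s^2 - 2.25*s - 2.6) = -0.4*s^5 + 2.49*s^4 - 1.51*s^3 - 3.3*s^2 + 3.29*s + 2.04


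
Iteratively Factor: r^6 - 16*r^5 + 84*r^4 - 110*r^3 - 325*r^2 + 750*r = (r - 3)*(r^5 - 13*r^4 + 45*r^3 + 25*r^2 - 250*r) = (r - 5)*(r - 3)*(r^4 - 8*r^3 + 5*r^2 + 50*r) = r*(r - 5)*(r - 3)*(r^3 - 8*r^2 + 5*r + 50) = r*(r - 5)^2*(r - 3)*(r^2 - 3*r - 10) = r*(r - 5)^2*(r - 3)*(r + 2)*(r - 5)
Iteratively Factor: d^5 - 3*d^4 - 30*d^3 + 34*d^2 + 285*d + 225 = (d - 5)*(d^4 + 2*d^3 - 20*d^2 - 66*d - 45) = (d - 5)*(d + 1)*(d^3 + d^2 - 21*d - 45) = (d - 5)^2*(d + 1)*(d^2 + 6*d + 9) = (d - 5)^2*(d + 1)*(d + 3)*(d + 3)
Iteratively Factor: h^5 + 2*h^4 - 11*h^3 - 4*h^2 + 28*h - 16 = (h - 1)*(h^4 + 3*h^3 - 8*h^2 - 12*h + 16) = (h - 1)*(h + 4)*(h^3 - h^2 - 4*h + 4) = (h - 1)*(h + 2)*(h + 4)*(h^2 - 3*h + 2) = (h - 2)*(h - 1)*(h + 2)*(h + 4)*(h - 1)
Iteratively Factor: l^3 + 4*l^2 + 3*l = (l + 1)*(l^2 + 3*l) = (l + 1)*(l + 3)*(l)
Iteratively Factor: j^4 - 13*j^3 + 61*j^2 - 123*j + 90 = (j - 5)*(j^3 - 8*j^2 + 21*j - 18) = (j - 5)*(j - 3)*(j^2 - 5*j + 6) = (j - 5)*(j - 3)^2*(j - 2)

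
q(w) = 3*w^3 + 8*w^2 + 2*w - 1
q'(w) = 9*w^2 + 16*w + 2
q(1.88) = 50.97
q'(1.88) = 63.89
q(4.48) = 438.27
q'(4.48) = 254.31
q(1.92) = 53.56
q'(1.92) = 65.90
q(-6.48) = -494.33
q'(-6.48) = 276.23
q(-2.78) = -9.19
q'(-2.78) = 27.08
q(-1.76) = 3.91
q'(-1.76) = 1.72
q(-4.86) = -166.14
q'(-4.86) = 136.82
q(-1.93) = 3.37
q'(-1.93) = 4.64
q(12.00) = 6359.00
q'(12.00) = 1490.00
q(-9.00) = -1558.00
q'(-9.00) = 587.00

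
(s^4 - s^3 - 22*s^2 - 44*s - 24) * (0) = 0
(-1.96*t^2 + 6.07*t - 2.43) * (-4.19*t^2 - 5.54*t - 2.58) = 8.2124*t^4 - 14.5749*t^3 - 18.3893*t^2 - 2.1984*t + 6.2694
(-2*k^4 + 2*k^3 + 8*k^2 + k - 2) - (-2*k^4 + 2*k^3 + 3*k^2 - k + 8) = 5*k^2 + 2*k - 10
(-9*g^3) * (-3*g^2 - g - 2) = 27*g^5 + 9*g^4 + 18*g^3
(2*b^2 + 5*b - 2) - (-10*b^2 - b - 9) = 12*b^2 + 6*b + 7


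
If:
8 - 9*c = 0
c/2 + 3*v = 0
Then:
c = 8/9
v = -4/27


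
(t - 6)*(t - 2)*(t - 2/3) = t^3 - 26*t^2/3 + 52*t/3 - 8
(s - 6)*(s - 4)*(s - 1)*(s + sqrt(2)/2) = s^4 - 11*s^3 + sqrt(2)*s^3/2 - 11*sqrt(2)*s^2/2 + 34*s^2 - 24*s + 17*sqrt(2)*s - 12*sqrt(2)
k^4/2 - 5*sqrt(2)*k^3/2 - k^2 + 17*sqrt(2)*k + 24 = (k/2 + sqrt(2)/2)*(k - 4*sqrt(2))*(k - 3*sqrt(2))*(k + sqrt(2))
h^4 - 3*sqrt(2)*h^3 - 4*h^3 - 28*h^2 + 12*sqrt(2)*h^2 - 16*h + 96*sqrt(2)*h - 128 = (h - 8)*(h + 4)*(h - 2*sqrt(2))*(h - sqrt(2))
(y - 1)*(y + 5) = y^2 + 4*y - 5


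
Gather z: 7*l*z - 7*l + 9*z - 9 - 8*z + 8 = -7*l + z*(7*l + 1) - 1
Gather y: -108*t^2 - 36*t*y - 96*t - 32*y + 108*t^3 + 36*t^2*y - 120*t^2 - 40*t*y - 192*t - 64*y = 108*t^3 - 228*t^2 - 288*t + y*(36*t^2 - 76*t - 96)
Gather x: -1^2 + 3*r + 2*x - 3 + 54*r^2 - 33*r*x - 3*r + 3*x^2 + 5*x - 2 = 54*r^2 + 3*x^2 + x*(7 - 33*r) - 6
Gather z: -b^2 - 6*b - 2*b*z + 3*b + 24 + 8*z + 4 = -b^2 - 3*b + z*(8 - 2*b) + 28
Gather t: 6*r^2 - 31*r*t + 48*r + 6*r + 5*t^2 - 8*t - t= 6*r^2 + 54*r + 5*t^2 + t*(-31*r - 9)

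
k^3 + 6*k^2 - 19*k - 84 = (k - 4)*(k + 3)*(k + 7)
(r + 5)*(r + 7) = r^2 + 12*r + 35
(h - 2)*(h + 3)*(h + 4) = h^3 + 5*h^2 - 2*h - 24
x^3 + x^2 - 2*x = x*(x - 1)*(x + 2)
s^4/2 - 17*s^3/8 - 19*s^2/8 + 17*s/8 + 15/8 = (s/2 + 1/2)*(s - 5)*(s - 1)*(s + 3/4)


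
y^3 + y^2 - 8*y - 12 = (y - 3)*(y + 2)^2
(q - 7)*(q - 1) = q^2 - 8*q + 7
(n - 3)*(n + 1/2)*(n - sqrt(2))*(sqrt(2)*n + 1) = sqrt(2)*n^4 - 5*sqrt(2)*n^3/2 - n^3 - 5*sqrt(2)*n^2/2 + 5*n^2/2 + 3*n/2 + 5*sqrt(2)*n/2 + 3*sqrt(2)/2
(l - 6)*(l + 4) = l^2 - 2*l - 24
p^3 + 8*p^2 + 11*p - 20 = (p - 1)*(p + 4)*(p + 5)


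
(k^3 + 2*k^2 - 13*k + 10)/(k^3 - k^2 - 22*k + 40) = (k - 1)/(k - 4)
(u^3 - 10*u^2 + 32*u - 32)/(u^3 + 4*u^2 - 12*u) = (u^2 - 8*u + 16)/(u*(u + 6))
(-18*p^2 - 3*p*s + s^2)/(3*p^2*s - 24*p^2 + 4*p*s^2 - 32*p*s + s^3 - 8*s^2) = (-6*p + s)/(p*s - 8*p + s^2 - 8*s)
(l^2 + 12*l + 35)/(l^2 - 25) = (l + 7)/(l - 5)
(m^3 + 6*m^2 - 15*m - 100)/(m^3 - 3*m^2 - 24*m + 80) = (m + 5)/(m - 4)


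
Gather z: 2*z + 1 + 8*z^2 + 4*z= 8*z^2 + 6*z + 1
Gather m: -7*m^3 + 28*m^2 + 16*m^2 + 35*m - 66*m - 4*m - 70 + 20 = -7*m^3 + 44*m^2 - 35*m - 50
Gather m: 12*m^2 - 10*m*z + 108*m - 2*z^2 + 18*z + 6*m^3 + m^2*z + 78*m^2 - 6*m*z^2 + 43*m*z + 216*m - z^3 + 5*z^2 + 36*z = 6*m^3 + m^2*(z + 90) + m*(-6*z^2 + 33*z + 324) - z^3 + 3*z^2 + 54*z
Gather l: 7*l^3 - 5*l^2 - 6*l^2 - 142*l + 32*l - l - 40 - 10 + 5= 7*l^3 - 11*l^2 - 111*l - 45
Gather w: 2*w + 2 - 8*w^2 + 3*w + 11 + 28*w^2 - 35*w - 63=20*w^2 - 30*w - 50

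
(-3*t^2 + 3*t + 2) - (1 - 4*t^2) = t^2 + 3*t + 1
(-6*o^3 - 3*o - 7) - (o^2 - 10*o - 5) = -6*o^3 - o^2 + 7*o - 2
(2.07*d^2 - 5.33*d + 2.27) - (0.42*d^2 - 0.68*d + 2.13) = 1.65*d^2 - 4.65*d + 0.14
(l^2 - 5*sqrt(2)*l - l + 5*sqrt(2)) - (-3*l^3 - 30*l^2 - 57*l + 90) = 3*l^3 + 31*l^2 - 5*sqrt(2)*l + 56*l - 90 + 5*sqrt(2)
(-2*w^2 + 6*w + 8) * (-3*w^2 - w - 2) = 6*w^4 - 16*w^3 - 26*w^2 - 20*w - 16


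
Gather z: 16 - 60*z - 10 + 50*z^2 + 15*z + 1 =50*z^2 - 45*z + 7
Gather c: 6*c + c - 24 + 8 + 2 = 7*c - 14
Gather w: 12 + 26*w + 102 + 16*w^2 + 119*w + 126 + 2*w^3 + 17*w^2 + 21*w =2*w^3 + 33*w^2 + 166*w + 240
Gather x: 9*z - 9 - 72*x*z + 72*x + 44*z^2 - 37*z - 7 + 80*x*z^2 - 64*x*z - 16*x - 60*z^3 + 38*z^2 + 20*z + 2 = x*(80*z^2 - 136*z + 56) - 60*z^3 + 82*z^2 - 8*z - 14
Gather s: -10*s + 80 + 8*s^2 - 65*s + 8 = 8*s^2 - 75*s + 88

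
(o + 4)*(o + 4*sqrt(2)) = o^2 + 4*o + 4*sqrt(2)*o + 16*sqrt(2)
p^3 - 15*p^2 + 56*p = p*(p - 8)*(p - 7)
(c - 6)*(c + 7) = c^2 + c - 42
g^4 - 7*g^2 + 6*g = g*(g - 2)*(g - 1)*(g + 3)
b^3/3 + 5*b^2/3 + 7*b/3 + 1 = (b/3 + 1)*(b + 1)^2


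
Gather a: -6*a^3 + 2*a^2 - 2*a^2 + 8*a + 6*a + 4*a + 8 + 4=-6*a^3 + 18*a + 12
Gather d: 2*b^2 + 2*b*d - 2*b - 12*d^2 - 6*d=2*b^2 - 2*b - 12*d^2 + d*(2*b - 6)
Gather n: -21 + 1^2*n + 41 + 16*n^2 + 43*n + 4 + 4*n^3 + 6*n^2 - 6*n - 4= 4*n^3 + 22*n^2 + 38*n + 20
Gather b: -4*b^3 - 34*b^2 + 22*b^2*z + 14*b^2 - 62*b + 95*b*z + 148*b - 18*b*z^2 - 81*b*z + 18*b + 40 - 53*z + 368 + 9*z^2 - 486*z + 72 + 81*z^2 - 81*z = -4*b^3 + b^2*(22*z - 20) + b*(-18*z^2 + 14*z + 104) + 90*z^2 - 620*z + 480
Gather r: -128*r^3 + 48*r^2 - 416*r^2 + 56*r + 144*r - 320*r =-128*r^3 - 368*r^2 - 120*r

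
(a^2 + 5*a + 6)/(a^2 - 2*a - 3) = (a^2 + 5*a + 6)/(a^2 - 2*a - 3)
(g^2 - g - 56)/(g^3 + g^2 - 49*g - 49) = (g - 8)/(g^2 - 6*g - 7)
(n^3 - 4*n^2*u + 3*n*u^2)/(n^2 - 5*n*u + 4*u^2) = n*(-n + 3*u)/(-n + 4*u)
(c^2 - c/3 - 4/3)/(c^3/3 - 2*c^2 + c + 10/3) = (3*c - 4)/(c^2 - 7*c + 10)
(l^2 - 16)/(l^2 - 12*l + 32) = (l + 4)/(l - 8)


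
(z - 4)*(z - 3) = z^2 - 7*z + 12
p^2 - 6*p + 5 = (p - 5)*(p - 1)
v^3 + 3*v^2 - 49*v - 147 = (v - 7)*(v + 3)*(v + 7)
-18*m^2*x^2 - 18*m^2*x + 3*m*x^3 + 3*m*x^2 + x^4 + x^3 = x*(-3*m + x)*(6*m + x)*(x + 1)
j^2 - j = j*(j - 1)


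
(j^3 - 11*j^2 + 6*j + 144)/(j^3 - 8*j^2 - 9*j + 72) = (j - 6)/(j - 3)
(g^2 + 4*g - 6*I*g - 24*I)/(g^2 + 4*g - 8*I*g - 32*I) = (g - 6*I)/(g - 8*I)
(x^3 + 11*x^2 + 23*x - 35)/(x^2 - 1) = (x^2 + 12*x + 35)/(x + 1)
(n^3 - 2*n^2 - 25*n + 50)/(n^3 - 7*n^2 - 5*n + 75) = (n^2 + 3*n - 10)/(n^2 - 2*n - 15)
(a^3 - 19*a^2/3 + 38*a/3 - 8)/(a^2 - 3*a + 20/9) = 3*(a^2 - 5*a + 6)/(3*a - 5)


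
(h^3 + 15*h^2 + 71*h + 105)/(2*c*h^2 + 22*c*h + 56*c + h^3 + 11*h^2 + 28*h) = (h^2 + 8*h + 15)/(2*c*h + 8*c + h^2 + 4*h)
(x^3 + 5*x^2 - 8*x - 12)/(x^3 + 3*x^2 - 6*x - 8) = (x + 6)/(x + 4)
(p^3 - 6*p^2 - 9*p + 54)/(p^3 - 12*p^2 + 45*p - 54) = (p + 3)/(p - 3)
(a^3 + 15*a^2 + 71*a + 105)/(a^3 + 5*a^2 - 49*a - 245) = (a + 3)/(a - 7)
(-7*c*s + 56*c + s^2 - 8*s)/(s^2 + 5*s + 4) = (-7*c*s + 56*c + s^2 - 8*s)/(s^2 + 5*s + 4)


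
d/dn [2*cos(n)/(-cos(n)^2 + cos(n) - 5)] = 2*(sin(n)^2 + 4)*sin(n)/(sin(n)^2 + cos(n) - 6)^2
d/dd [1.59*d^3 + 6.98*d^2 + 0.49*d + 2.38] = 4.77*d^2 + 13.96*d + 0.49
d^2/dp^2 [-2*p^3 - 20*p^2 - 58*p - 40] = -12*p - 40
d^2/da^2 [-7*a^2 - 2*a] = -14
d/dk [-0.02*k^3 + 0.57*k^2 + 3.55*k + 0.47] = -0.06*k^2 + 1.14*k + 3.55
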